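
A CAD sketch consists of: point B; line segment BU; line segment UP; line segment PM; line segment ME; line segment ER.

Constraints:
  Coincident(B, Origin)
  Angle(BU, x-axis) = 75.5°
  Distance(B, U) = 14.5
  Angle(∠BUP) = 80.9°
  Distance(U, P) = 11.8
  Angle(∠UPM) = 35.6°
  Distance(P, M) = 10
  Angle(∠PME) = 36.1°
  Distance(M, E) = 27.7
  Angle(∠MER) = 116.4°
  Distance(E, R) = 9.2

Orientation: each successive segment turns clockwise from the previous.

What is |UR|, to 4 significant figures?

30.58

B is at the origin; BU runs at 75.5° with length 14.5, so U = (3.631, 14.04). ∠BUP = 80.9° gives UP at -23.60° from the x-axis; with |UP| = 11.8, P = (14.44, 9.314). ∠UPM = 35.6° gives PM at -168.0° from the x-axis; with |PM| = 10.0, M = (4.662, 7.235). ∠PME = 36.1° gives ME at 48.10° from the x-axis; with |ME| = 27.7, E = (23.16, 27.85). ∠MER = 116.4° gives ER at -15.50° from the x-axis; with |ER| = 9.2, R = (32.03, 25.39). Then |UR| = |R − U| = 30.58.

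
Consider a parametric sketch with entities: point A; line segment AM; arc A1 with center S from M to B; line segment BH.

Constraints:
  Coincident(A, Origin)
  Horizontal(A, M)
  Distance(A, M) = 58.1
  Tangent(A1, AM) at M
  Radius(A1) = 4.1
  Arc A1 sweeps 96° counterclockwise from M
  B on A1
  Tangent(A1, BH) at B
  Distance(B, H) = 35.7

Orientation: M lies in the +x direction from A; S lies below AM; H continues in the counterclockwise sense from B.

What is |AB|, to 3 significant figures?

54.2

A is at the origin; A and M share the same y with |AM| = 58.1 and M on the +x side, so M = (58.1, 0.00). The tangent condition forces SM to be normal to AM, so S = M + (0, -4.1) = (58.1, -4.10). On A1, M sits at bearing 90° from S; a 96° counterclockwise sweep puts B at bearing 186°, so B = S + 4.1·(cos 186°, sin 186°) = (54.0, -4.53). Then |AB| = |B − A| = 54.2.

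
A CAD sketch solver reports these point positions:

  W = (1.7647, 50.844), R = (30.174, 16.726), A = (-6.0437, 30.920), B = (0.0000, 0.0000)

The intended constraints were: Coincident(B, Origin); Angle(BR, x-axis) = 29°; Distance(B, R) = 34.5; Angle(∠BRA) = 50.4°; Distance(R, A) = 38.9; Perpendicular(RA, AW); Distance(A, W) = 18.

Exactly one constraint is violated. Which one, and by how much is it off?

Distance(A, W) = 18 — off by 3.40.

B = (0.00, 0.00) ✓; BR at 29.00° ✓; |BR| = 34.50 ✓; ∠BRA = 50.40° ✓; |RA| = 38.90 ✓; ∠(RA, AW) = 90.00° ✓; |AW| = 21.40 ✗.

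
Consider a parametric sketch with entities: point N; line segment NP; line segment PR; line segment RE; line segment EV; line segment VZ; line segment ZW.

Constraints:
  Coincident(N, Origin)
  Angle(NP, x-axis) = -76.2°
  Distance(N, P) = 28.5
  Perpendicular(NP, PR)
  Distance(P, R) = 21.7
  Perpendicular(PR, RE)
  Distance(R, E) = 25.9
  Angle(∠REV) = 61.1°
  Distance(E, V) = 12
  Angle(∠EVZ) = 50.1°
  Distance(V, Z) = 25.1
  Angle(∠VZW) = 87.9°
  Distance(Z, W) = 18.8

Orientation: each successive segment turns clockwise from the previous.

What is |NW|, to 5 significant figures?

40.748

N is at the origin; NP runs at -76.2° with length 28.5, so P = (6.7982, -27.677). NP ⟂ PR, so PR runs at -166.20°; with |PR| = 21.7, R = (-14.275, -32.854). The perpendicularity gives RE at right angles to PR, so RE runs at 103.80°; with |RE| = 25.9, E = (-20.453, -7.7011). ∠REV = 61.1° gives EV at -15.100° from the x-axis; with |EV| = 12.0, V = (-8.8678, -10.827). ∠EVZ = 50.1° gives VZ at -145.00° from the x-axis; with |VZ| = 25.1, Z = (-29.428, -25.224). ∠VZW = 87.9° gives ZW at 122.90° from the x-axis; with |ZW| = 18.8, W = (-39.640, -9.4391). Then |NW| = |W − N| = 40.748.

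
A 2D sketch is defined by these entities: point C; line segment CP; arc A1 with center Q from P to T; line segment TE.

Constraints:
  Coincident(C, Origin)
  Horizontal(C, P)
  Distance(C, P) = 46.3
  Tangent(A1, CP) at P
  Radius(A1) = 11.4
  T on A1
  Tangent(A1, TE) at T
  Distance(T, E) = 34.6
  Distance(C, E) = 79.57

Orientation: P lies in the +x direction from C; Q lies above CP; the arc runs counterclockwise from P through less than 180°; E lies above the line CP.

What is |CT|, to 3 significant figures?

57.5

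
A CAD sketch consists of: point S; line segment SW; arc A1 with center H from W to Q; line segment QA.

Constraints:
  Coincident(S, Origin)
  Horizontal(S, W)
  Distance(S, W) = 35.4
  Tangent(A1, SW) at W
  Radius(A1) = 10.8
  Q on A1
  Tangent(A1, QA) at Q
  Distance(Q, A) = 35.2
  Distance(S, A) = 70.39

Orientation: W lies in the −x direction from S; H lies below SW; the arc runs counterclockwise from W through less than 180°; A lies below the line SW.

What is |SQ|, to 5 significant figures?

46.021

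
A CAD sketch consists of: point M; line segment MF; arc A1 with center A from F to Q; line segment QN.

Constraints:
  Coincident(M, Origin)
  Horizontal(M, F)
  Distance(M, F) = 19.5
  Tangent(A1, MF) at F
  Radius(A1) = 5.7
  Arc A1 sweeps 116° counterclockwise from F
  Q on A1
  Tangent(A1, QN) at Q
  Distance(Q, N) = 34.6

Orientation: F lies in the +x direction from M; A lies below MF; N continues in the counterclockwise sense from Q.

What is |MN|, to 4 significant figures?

49.16

M is at the origin; MF is horizontal with |MF| = 19.5 and F on the +x side, so F = (19.50, 0.000). The tangent condition forces AF to be normal to MF, so A = F + (0, -5.7) = (19.50, -5.700). On A1, F sits at bearing 90° from A; a 116° counterclockwise sweep puts Q at bearing 206°, so Q = A + 5.7·(cos 206°, sin 206°) = (14.38, -8.199). Since A1 is tangent to QN there, AQ ⟂ QN, so QN runs along (−sin 206°, cos 206°); with |QN| = 34.6, N = (29.54, -39.30). Then |MN| = |N − M| = 49.16.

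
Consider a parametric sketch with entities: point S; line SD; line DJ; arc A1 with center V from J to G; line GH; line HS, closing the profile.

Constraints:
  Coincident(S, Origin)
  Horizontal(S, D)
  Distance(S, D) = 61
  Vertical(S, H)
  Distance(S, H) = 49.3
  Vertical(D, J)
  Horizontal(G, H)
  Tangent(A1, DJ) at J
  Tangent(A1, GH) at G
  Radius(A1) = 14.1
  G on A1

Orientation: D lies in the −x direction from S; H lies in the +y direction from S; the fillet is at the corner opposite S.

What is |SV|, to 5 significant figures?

58.640

S is at the origin; S and D share the same y with |SD| = 61.0 and D on the −x side, so D = (-61.000, 0.0000). S and H share the same x with |SH| = 49.3 and H on the +y side, so H = (0.0000, 49.300). The virtual corner opposite S is at (-61.000, 49.300). The tangent condition forces VJ to be normal to DJ and the tangent condition forces VG to be normal to GH, with radius 14.1, so the center V sits 14.1 in from both sides at V = (-46.900, 35.200). Then |SV| = |V − S| = 58.640.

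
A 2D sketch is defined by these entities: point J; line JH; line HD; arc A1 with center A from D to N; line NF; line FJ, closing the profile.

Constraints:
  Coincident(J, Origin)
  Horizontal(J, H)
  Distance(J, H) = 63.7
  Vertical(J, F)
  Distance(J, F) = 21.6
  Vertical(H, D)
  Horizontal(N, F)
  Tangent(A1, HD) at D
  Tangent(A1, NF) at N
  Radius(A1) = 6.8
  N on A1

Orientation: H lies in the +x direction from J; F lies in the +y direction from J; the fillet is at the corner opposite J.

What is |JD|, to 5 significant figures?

65.397

J is at the origin; J and H share the same y with |JH| = 63.7 and H on the +x side, so H = (63.700, 0.0000). J and F share the same x with |JF| = 21.6 and F on the +y side, so F = (0.0000, 21.600). The virtual corner opposite J is at (63.700, 21.600). Since A1 is tangent to HD there, AD ⟂ HD and the tangent condition forces AN to be normal to NF, with radius 6.8, so the center A sits 6.8 in from both sides at A = (56.900, 14.800). That places the tangent points at D = (63.700, 14.800) on HD and N = (56.900, 21.600) on NF. Then |JD| = |D − J| = 65.397.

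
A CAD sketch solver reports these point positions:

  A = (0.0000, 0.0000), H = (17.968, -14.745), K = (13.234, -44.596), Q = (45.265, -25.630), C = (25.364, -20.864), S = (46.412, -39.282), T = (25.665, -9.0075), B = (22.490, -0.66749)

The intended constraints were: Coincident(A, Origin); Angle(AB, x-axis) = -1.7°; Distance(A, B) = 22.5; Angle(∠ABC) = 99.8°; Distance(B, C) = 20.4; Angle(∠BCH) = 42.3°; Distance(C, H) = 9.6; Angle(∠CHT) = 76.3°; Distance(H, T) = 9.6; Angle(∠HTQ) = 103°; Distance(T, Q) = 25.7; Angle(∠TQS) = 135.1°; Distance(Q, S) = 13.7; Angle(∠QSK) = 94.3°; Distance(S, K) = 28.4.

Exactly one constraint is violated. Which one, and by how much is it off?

Distance(S, K) = 28.4 — off by 5.20.

A = (0.00, 0.00) ✓; AB at -1.700° ✓; |AB| = 22.50 ✓; ∠ABC = 99.80° ✓; |BC| = 20.40 ✓; ∠BCH = 42.30° ✓; |CH| = 9.599 ✓; ∠CHT = 76.30° ✓; |HT| = 9.600 ✓; ∠HTQ = 103.0° ✓; |TQ| = 25.70 ✓; ∠TQS = 135.1° ✓; |QS| = 13.70 ✓; ∠QSK = 94.30° ✓; |SK| = 33.60 ✗.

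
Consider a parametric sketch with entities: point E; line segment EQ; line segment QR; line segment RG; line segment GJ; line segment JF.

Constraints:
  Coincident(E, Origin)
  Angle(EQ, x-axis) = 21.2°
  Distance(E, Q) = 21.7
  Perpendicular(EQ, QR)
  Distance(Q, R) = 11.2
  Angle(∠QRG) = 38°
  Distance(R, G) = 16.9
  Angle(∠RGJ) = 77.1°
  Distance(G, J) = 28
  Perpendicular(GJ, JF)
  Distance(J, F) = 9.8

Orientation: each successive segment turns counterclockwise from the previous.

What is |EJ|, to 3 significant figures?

39.2

E is at the origin; EQ runs at 21.2° with length 21.7, so Q = (20.2, 7.85). EQ is perpendicular to QR, so QR runs at 111°; with |QR| = 11.2, R = (16.2, 18.3). ∠QRG = 38.0° gives RG at -107° from the x-axis; with |RG| = 16.9, G = (11.3, 2.11). ∠RGJ = 77.1° gives GJ at -3.90° from the x-axis; with |GJ| = 28.0, J = (39.2, 0.206). Then |EJ| = |J − E| = 39.2.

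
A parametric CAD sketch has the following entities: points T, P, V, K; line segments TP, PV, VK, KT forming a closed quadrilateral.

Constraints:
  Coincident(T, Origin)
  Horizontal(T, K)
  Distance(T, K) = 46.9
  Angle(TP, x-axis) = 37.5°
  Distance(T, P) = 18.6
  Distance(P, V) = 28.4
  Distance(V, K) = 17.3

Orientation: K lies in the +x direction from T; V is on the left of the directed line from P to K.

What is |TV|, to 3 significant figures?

45.8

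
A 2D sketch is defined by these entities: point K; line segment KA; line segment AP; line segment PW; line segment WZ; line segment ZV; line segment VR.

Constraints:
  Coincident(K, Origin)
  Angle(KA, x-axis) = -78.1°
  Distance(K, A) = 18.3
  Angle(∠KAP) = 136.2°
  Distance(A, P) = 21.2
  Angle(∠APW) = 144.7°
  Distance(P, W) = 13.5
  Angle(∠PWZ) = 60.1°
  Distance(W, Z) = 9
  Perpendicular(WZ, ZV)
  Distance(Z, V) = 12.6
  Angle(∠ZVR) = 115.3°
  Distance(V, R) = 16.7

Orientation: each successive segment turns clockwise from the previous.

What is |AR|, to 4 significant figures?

32.08

The perpendicularity gives ZV at right angles to WZ, so ZV runs at -7.100°; with |ZV| = 12.6, V = (-6.259, -33.76). ∠ZVR = 115.3° gives VR at -71.80° from the x-axis; with |VR| = 16.7, R = (-1.043, -49.63). Then |AR| = |R − A| = 32.08.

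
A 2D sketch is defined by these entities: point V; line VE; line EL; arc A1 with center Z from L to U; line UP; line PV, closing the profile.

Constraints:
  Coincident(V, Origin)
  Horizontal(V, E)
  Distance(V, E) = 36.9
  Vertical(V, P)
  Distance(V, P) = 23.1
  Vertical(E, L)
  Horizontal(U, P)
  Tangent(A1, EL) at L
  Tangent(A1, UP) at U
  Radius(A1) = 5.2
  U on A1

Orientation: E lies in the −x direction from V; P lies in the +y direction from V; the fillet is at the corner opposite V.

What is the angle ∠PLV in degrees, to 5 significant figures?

33.899°

V is at the origin; VE is horizontal with |VE| = 36.9 and E on the −x side, so E = (-36.900, 0.0000). V and P share the same x with |VP| = 23.1 and P on the +y side, so P = (0.0000, 23.100). The virtual corner opposite V is at (-36.900, 23.100). Tangency of A1 to EL means the radius ZL is perpendicular to EL and A1 meets UP tangentially, so ZU is at right angles to UP, with radius 5.2, so the center Z sits 5.2 in from both sides at Z = (-31.700, 17.900). That places the tangent points at L = (-36.900, 17.900) on EL and U = (-31.700, 23.100) on UP. Then cos ∠PLV = LP·LV / (|LP||LV|), giving 33.899°.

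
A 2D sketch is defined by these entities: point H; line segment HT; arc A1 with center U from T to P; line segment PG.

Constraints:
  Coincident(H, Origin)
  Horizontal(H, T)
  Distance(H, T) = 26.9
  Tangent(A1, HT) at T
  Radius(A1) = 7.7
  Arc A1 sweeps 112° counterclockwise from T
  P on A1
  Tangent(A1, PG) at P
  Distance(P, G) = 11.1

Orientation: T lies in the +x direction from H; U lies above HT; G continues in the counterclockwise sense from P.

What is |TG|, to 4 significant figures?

21.09

H is at the origin; H and T share the same y with |HT| = 26.9 and T on the +x side, so T = (26.90, 0.000). Tangency of A1 to HT means the radius UT is perpendicular to HT, so U = T + (0, 7.7) = (26.90, 7.700). On A1, T sits at bearing -90° from U; a 112° counterclockwise sweep puts P at bearing 22°, so P = U + 7.7·(cos 22°, sin 22°) = (34.04, 10.58). Since A1 is tangent to PG there, UP ⟂ PG, so PG runs along (−sin 22°, cos 22°); with |PG| = 11.1, G = (29.88, 20.88). Then |TG| = |G − T| = 21.09.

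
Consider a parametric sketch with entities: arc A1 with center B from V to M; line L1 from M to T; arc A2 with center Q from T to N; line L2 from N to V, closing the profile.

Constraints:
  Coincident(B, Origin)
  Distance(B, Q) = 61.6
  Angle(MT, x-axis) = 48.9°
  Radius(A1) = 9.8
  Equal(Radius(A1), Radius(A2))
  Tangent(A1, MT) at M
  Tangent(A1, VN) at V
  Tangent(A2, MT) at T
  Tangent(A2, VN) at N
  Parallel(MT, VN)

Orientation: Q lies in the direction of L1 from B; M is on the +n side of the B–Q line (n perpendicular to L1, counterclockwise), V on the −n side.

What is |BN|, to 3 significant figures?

62.4

The slot axis is L1's direction at 48.9°, so u = (cos 48.9°, sin 48.9°) = (0.657, 0.754) and n = (−sin 48.9°, cos 48.9°) = (-0.754, 0.657). B is at the origin and Q lies 61.6 along u from B, so Q = 61.6·u = (40.5, 46.4). Tangency of A1 to both parallel lines with radius 9.8 puts M and V at B ± 9.8·n: M = (-7.38, 6.44), V = (7.38, -6.44). Equal radii place T and N the same way about Q: T = Q + 9.8·n = (33.1, 52.9), N = Q − 9.8·n = (47.9, 40.0). Then |BN| = |N − B| = 62.4.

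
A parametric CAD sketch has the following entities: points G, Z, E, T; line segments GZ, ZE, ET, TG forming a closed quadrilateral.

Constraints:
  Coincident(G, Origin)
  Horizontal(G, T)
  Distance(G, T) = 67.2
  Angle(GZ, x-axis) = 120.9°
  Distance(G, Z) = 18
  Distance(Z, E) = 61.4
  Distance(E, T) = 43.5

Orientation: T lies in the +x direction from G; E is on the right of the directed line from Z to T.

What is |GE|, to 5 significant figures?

44.139

G is at the origin; GT is horizontal with |GT| = 67.2 and T in +x, so T = (67.2, 0). GZ runs at 120.9° with |GZ| = 18.0, so Z = (-9.2437, 15.445). E is determined by |ZE| = 61.4 and |ET| = 43.5 together: it lies at the intersection of circle(Z, 61.4) and circle(T, 43.5). With |ZT| = 77.988, the foot of the radical line on ZT is 51.033 from Z and the perpendicular offset is √(61.4² − 51.033²) = 34.141. Taking the right-of-ZT solution: E = (34.017, -28.127).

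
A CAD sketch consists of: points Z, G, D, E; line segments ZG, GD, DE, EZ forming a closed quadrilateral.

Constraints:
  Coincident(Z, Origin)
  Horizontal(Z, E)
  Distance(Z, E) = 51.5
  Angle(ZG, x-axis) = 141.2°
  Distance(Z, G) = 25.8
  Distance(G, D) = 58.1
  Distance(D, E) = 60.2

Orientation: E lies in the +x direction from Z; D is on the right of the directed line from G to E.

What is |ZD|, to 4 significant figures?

36.97

Checks: |ZE| = 51.50 ✓; |ZG| = 25.80 ✓; |GD| = 58.10 ✓; |DE| = 60.20 ✓.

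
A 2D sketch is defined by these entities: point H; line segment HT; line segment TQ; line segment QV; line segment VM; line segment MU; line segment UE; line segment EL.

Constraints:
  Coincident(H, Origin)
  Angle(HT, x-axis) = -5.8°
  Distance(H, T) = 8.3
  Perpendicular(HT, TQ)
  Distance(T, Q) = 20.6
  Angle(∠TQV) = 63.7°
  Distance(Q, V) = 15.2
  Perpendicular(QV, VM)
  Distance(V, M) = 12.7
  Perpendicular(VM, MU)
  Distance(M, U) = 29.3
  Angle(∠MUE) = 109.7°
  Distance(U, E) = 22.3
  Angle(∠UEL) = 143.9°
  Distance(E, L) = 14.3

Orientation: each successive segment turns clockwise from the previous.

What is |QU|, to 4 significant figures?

18.98

H is at the origin; HT runs at -5.8° with length 8.3, so T = (8.258, -0.8388). HT ⟂ TQ, so TQ runs at -95.80°; with |TQ| = 20.6, Q = (6.176, -21.33). ∠TQV = 63.7° gives QV at 147.9° from the x-axis; with |QV| = 15.2, V = (-6.701, -13.26). QV is perpendicular to VM, so VM runs at 57.90°; with |VM| = 12.7, M = (0.04826, -2.498). VM is perpendicular to MU, so MU runs at -32.10°; with |MU| = 29.3, U = (24.87, -18.07). Then |QU| = |U − Q| = 18.98.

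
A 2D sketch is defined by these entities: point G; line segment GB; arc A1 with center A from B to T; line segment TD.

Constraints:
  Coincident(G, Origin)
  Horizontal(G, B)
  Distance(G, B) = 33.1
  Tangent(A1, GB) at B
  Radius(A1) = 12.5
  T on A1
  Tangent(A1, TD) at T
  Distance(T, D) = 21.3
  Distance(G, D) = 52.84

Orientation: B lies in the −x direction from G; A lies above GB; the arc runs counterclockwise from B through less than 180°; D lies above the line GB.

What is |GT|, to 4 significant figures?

31.63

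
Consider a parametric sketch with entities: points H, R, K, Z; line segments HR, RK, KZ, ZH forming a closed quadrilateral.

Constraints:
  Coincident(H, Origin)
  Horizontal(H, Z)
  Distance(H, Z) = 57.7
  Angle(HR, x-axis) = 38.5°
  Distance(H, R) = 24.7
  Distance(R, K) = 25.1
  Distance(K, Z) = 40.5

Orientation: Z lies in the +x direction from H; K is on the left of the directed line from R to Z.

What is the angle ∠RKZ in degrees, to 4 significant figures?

73.96°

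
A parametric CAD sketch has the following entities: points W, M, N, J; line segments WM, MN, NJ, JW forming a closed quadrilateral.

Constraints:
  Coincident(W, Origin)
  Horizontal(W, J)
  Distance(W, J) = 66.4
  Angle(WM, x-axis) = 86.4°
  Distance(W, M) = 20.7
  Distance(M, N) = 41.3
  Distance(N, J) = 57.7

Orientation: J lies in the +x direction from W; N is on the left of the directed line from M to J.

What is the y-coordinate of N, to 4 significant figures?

47.08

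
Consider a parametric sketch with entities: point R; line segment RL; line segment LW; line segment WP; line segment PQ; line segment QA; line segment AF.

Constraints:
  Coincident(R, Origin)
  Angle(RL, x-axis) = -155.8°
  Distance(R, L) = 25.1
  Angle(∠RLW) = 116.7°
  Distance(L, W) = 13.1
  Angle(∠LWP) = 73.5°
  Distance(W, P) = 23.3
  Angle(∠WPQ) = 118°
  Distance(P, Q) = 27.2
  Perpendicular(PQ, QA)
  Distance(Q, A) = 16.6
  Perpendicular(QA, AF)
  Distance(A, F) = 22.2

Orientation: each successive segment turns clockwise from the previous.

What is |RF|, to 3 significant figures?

18.1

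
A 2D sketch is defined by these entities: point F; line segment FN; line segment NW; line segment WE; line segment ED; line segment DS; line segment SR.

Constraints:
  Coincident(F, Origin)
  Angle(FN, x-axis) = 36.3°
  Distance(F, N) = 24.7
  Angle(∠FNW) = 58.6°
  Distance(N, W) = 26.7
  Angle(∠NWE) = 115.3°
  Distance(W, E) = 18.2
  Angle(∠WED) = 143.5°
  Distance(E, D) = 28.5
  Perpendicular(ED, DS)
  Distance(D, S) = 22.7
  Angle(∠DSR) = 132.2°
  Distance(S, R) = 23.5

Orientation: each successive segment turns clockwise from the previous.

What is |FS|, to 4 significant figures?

19.91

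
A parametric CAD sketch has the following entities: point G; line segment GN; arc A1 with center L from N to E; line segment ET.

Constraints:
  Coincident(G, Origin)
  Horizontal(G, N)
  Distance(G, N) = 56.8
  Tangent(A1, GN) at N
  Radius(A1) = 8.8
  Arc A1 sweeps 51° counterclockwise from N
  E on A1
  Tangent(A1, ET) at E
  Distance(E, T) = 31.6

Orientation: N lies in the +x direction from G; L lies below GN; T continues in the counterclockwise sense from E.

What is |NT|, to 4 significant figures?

38.58

On A1, N sits at bearing 90° from L; a 51° counterclockwise sweep puts E at bearing 141°, so E = L + 8.8·(cos 141°, sin 141°) = (49.96, -3.262). A1 meets ET tangentially, so LE is at right angles to ET, so ET runs along (−sin 141°, cos 141°); with |ET| = 31.6, T = (30.07, -27.82). Then |NT| = |T − N| = 38.58.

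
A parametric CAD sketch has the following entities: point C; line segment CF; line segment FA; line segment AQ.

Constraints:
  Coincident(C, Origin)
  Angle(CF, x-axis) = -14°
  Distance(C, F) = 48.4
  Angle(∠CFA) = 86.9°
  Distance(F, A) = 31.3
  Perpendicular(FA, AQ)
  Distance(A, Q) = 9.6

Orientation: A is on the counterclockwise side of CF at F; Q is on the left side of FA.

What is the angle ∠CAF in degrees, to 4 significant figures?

59.31°

C is at the origin; CF runs at -14.0° with length 48.4, so F = 48.4·(cos -14.0°, sin -14.0°) = (46.96, -11.71). ∠CFA = 86.9°, so FA runs at -14.0° + (180° − 86.9°) = 79.10° from the x-axis; with |FA| = 31.3, A = F + 31.3·(cos 79.10°, sin 79.10°) = (52.88, 19.03). Then cos ∠CAF = AC·AF / (|AC||AF|), giving 59.31°.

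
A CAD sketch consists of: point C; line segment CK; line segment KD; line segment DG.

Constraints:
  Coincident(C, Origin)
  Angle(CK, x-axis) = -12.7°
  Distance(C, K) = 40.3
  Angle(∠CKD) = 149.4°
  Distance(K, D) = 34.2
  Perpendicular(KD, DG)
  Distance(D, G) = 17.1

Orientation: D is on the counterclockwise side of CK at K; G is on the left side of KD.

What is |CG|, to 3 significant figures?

69.0

C is at the origin; CK runs at -12.7° with length 40.3, so K = 40.3·(cos -12.7°, sin -12.7°) = (39.3, -8.86). ∠CKD = 149.4°, so KD runs at -12.7° + (180° − 149.4°) = 17.9° from the x-axis; with |KD| = 34.2, D = K + 34.2·(cos 17.9°, sin 17.9°) = (71.9, 1.65). KD ⟂ DG; with |DG| = 17.1 on the left of KD, G = D + 17.1·(-0.307, 0.952) = (66.6, 17.9). Then |CG| = |G − C| = 69.0.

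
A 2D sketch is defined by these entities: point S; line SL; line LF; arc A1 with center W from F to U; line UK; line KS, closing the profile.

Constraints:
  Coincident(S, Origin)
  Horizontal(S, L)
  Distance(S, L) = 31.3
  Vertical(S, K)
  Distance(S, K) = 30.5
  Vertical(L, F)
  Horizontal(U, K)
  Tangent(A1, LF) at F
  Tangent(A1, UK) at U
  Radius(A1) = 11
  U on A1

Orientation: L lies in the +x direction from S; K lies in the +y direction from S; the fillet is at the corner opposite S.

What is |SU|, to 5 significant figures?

36.638

S is at the origin; S and L share the same y with |SL| = 31.3 and L on the +x side, so L = (31.300, 0.0000). SK is vertical with |SK| = 30.5 and K on the +y side, so K = (0.0000, 30.500). The virtual corner opposite S is at (31.300, 30.500). A1 meets LF tangentially, so WF is at right angles to LF and tangency of A1 to UK means the radius WU is perpendicular to UK, with radius 11.0, so the center W sits 11.0 in from both sides at W = (20.300, 19.500). That places the tangent points at F = (31.300, 19.500) on LF and U = (20.300, 30.500) on UK. Then |SU| = |U − S| = 36.638.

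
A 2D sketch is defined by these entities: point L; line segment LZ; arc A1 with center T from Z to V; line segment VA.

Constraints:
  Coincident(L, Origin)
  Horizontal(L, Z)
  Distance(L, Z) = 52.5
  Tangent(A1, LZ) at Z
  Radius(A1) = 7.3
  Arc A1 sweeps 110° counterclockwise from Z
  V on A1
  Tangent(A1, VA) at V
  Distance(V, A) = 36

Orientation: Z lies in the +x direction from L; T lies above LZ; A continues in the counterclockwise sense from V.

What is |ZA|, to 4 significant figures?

43.97

L is at the origin; L and Z share the same y with |LZ| = 52.5 and Z on the +x side, so Z = (52.50, 0.000). Tangency of A1 to LZ means the radius TZ is perpendicular to LZ, so T = Z + (0, 7.3) = (52.50, 7.300). On A1, Z sits at bearing -90° from T; a 110° counterclockwise sweep puts V at bearing 20°, so V = T + 7.3·(cos 20°, sin 20°) = (59.36, 9.797). The tangent condition forces TV to be normal to VA, so VA runs along (−sin 20°, cos 20°); with |VA| = 36.0, A = (47.05, 43.63). Then |ZA| = |A − Z| = 43.97.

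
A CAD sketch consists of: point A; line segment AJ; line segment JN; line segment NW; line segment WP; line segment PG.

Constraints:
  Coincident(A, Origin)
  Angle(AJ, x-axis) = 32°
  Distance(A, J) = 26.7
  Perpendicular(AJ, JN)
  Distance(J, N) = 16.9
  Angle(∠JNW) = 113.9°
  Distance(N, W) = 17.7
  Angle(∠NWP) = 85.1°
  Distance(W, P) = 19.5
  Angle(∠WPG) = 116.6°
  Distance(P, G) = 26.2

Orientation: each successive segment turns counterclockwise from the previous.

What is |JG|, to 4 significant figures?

13.74

∠NWP = 85.1° gives WP at -77.00° from the x-axis; with |WP| = 19.5, P = (0.5504, 6.987). ∠WPG = 116.6° gives PG at -13.60° from the x-axis; with |PG| = 26.2, G = (26.02, 0.8260). Then |JG| = |G − J| = 13.74.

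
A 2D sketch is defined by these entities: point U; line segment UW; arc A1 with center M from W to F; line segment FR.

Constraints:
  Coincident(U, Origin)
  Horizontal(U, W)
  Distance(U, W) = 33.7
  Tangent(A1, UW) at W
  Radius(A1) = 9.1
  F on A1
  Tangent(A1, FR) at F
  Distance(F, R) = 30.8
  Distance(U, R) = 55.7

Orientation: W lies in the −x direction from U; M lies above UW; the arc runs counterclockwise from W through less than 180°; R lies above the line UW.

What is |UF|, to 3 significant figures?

28.4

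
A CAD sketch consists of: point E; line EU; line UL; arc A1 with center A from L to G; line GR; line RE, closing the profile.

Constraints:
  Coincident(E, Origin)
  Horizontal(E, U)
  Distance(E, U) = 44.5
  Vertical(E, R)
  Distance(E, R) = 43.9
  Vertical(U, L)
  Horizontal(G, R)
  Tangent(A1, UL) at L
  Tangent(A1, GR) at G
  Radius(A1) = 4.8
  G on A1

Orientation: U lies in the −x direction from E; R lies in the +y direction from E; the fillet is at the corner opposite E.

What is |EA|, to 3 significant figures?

55.7

E is at the origin; E and U share the same y with |EU| = 44.5 and U on the −x side, so U = (-44.5, 0.00). E and R share the same x with |ER| = 43.9 and R on the +y side, so R = (0.00, 43.9). The virtual corner opposite E is at (-44.5, 43.9). A1 meets UL tangentially, so AL is at right angles to UL and tangency of A1 to GR means the radius AG is perpendicular to GR, with radius 4.8, so the center A sits 4.8 in from both sides at A = (-39.7, 39.1). Then |EA| = |A − E| = 55.7.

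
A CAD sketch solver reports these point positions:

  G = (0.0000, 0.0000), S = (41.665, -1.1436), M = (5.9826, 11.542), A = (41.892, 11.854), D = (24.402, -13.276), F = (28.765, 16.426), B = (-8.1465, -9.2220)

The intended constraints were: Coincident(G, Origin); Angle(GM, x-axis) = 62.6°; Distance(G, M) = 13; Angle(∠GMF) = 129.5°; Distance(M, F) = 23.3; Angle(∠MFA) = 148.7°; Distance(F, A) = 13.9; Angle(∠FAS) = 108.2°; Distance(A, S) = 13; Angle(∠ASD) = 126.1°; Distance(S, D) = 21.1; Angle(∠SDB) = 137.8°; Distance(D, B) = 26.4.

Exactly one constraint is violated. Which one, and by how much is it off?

Distance(D, B) = 26.4 — off by 6.40.

G = (0.00, 0.00) ✓; GM at 62.60° ✓; |GM| = 13.00 ✓; ∠GMF = 129.5° ✓; |MF| = 23.30 ✓; ∠MFA = 148.7° ✓; |FA| = 13.90 ✓; ∠FAS = 108.2° ✓; |AS| = 13.00 ✓; ∠ASD = 126.1° ✓; |SD| = 21.10 ✓; ∠SDB = 137.8° ✓; |DB| = 32.80 ✗.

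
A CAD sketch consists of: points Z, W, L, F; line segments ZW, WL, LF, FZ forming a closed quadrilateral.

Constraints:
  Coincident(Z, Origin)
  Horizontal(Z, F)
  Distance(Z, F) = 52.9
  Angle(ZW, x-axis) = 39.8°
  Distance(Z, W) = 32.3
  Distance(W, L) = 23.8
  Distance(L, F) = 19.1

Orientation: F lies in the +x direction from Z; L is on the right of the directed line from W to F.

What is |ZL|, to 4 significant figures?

33.87

Checks: |WL| = 23.80 ✓; |LF| = 19.10 ✓.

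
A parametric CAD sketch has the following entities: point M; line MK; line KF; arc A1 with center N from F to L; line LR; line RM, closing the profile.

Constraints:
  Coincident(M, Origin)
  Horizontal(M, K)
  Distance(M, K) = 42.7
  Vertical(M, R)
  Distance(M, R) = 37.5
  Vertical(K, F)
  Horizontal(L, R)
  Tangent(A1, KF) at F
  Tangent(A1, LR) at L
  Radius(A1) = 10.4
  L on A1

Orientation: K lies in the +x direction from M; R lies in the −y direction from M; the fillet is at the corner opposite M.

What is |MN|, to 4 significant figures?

42.16

M is at the origin; MK is horizontal with |MK| = 42.7 and K on the +x side, so K = (42.70, 0.000). M and R share the same x with |MR| = 37.5 and R on the −y side, so R = (0.000, -37.50). The virtual corner opposite M is at (42.70, -37.50). The tangent condition forces NF to be normal to KF and tangency of A1 to LR means the radius NL is perpendicular to LR, with radius 10.4, so the center N sits 10.4 in from both sides at N = (32.30, -27.10). Then |MN| = |N − M| = 42.16.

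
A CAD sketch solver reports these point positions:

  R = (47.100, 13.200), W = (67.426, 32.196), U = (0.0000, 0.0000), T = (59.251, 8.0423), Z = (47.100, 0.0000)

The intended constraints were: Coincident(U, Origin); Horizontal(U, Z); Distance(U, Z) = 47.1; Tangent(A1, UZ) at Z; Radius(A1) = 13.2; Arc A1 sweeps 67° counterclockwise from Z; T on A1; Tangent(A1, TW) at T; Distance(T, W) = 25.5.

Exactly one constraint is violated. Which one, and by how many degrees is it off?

Tangent(A1, TW) at T — off by 4.30°.

U = (0.00, 0.00) ✓; U.y = 0.00, Z.y = 0.00 ✓; |UZ| = 47.10 ✓; ∠(RZ, ZU) = 90.00° ✓; |RZ| = 13.20 ✓; bearing(R→T) − bearing(R→Z) = 67.00° ✓; |RT| = 13.20 ✓; ∠(RT, TW) = 85.70° ✗; |TW| = 25.50 ✓.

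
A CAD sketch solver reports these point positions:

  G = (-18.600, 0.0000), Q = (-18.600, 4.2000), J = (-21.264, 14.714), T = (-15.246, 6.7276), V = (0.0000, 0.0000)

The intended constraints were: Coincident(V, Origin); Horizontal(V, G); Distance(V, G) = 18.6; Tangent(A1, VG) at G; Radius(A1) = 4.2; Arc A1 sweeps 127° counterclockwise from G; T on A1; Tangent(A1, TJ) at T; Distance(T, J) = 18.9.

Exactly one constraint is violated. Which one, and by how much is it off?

Distance(T, J) = 18.9 — off by 8.90.

V = (0.00, 0.00) ✓; V.y = 0.00, G.y = 0.00 ✓; |VG| = 18.60 ✓; ∠(QG, GV) = 90.00° ✓; |QG| = 4.200 ✓; bearing(Q→T) − bearing(Q→G) = 127.0° ✓; |QT| = 4.200 ✓; ∠(QT, TJ) = 90.00° ✓; |TJ| = 10.00 ✗.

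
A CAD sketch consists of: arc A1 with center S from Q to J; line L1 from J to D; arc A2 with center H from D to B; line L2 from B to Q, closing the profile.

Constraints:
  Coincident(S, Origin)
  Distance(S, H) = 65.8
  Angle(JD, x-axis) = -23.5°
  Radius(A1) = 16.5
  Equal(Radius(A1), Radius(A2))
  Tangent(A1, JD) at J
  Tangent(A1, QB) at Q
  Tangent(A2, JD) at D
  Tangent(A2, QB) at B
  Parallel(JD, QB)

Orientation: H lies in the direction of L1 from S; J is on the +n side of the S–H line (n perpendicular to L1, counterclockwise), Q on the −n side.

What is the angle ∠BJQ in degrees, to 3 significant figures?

63.4°

The slot axis is L1's direction at -23.5°, so u = (cos -23.5°, sin -23.5°) = (0.917, -0.399) and n = (−sin -23.5°, cos -23.5°) = (0.399, 0.917). S is at the origin and H lies 65.8 along u from S, so H = 65.8·u = (60.3, -26.2). Tangency of A1 to both parallel lines with radius 16.5 puts J and Q at S ± 16.5·n: J = (6.58, 15.1), Q = (-6.58, -15.1). Equal radii place D and B the same way about H: D = H + 16.5·n = (66.9, -11.1), B = H − 16.5·n = (53.8, -41.4). Then cos ∠BJQ = JB·JQ / (|JB||JQ|), giving 63.4°.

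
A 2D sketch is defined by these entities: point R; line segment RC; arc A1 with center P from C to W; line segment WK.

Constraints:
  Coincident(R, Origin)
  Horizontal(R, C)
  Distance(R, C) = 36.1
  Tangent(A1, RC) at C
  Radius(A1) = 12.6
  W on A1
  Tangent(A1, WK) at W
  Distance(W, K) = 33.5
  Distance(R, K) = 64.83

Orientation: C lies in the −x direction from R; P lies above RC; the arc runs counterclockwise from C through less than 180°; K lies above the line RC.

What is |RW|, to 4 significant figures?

32.23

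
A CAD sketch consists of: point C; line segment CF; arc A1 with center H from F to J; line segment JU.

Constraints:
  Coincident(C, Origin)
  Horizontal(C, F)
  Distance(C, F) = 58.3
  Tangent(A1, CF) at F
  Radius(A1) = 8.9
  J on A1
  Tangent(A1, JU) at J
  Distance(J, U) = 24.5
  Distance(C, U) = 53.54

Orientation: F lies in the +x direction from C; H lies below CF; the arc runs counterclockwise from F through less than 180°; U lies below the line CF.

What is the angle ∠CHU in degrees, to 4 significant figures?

65.17°

Checks: |HJ| = 8.900 ✓; ∠(HJ, JU) = 90.00° ✓; |JU| = 24.50 ✓; |CU| = 53.54 ✓.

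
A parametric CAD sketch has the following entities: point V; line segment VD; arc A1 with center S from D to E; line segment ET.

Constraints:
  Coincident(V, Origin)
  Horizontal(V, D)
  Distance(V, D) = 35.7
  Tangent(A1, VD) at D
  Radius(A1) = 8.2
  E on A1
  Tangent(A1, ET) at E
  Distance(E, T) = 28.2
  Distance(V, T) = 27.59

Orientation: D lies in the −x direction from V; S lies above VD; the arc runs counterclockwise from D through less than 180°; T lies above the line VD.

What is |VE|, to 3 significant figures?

29.5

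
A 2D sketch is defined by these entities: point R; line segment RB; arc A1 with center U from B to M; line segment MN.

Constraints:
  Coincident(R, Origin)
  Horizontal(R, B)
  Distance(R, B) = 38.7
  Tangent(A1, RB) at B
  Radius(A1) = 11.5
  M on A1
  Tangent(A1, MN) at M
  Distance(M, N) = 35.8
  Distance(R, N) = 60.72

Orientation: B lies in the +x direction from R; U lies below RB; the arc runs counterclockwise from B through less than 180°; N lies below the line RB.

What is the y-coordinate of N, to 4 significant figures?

-48.99

R is at the origin; R and B share the same y with |RB| = 38.7 and B on the +x side, so B = (38.70, 0.000). Since A1 is tangent to RB there, UB ⟂ RB, so U = B + (0, -11.5) = (38.70, -11.50). Since UM ⟂ MN (tangency), |UN| = √(11.5² + 35.8²) = 37.60 regardless of where M sits on A1. So N lies on both circle(R, 60.72) and circle(U, 37.60); the below-RB intersection is N = (35.87, -48.99). M is the foot of the tangent from N: M = (27.52, -14.18).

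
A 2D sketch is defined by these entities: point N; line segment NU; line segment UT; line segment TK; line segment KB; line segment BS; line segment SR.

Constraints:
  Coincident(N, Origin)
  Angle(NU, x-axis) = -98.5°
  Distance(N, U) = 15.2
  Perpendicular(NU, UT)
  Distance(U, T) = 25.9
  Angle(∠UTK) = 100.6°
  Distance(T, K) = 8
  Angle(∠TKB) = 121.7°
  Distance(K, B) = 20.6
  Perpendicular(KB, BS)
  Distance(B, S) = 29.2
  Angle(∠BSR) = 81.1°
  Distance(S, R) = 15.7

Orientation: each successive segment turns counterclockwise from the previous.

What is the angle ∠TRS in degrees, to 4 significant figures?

123.9°

N is at the origin; NU runs at -98.5° with length 15.2, so U = (-2.247, -15.03). The perpendicularity gives UT at right angles to NU, so UT runs at -8.500°; with |UT| = 25.9, T = (23.37, -18.86). ∠UTK = 100.6° gives TK at 70.90° from the x-axis; with |TK| = 8.0, K = (25.99, -11.30). ∠TKB = 121.7° gives KB at 129.2° from the x-axis; with |KB| = 20.6, B = (12.97, 4.662). KB ⟂ BS, so BS runs at -140.8°; with |BS| = 29.2, S = (-9.662, -13.79). ∠BSR = 81.1° gives SR at -41.90° from the x-axis; with |SR| = 15.7, R = (2.024, -24.28). Then cos ∠TRS = RT·RS / (|RT||RS|), giving 123.9°.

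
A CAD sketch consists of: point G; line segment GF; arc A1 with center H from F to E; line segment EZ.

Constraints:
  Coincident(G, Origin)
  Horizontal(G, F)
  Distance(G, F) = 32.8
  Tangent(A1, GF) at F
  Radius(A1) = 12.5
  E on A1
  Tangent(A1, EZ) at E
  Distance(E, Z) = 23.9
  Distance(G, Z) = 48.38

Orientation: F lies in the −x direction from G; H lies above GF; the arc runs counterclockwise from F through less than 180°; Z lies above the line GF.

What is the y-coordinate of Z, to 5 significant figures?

39.121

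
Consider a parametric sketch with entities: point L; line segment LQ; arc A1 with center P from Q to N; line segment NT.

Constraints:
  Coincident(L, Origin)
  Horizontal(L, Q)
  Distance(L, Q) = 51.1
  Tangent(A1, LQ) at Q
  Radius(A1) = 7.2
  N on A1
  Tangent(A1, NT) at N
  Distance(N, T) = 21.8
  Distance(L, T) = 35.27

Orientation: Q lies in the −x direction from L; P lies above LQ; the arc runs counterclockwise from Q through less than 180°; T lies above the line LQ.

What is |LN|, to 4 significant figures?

46.05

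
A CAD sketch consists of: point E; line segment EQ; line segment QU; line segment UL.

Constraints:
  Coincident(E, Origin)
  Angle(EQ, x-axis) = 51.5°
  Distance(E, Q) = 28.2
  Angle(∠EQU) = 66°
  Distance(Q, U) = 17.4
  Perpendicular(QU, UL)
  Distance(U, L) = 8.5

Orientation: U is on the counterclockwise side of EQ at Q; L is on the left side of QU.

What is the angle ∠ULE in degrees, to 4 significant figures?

161.0°

∠EQU = 66.0°, so QU runs at 51.5° + (180° − 66.0°) = 165.5° from the x-axis; with |QU| = 17.4, U = Q + 17.4·(cos 165.5°, sin 165.5°) = (0.7091, 26.43). QU ⟂ UL; with |UL| = 8.5 on the left of QU, L = U + 8.5·(-0.2504, -0.9681) = (-1.419, 18.20). Then cos ∠ULE = LU·LE / (|LU||LE|), giving 161.0°.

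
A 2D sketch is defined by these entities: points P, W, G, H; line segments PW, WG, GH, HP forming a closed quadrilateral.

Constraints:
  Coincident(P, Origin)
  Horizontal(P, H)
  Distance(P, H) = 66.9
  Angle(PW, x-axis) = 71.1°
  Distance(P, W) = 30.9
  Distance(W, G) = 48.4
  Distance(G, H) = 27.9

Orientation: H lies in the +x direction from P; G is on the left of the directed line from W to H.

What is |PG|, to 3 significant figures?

64.1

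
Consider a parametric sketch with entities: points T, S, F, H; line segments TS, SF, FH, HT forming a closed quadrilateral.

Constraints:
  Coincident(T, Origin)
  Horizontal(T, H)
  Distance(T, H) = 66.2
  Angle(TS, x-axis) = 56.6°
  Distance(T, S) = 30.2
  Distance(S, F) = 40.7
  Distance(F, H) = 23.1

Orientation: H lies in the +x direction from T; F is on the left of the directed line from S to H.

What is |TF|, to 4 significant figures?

60.95

T is at the origin; TH is horizontal with |TH| = 66.2 and H in +x, so H = (66.2, 0). TS runs at 56.6° with |TS| = 30.2, so S = (16.62, 25.21). F is determined by |SF| = 40.7 and |FH| = 23.1 together: it lies at the intersection of circle(S, 40.7) and circle(H, 23.1). With |SH| = 55.62, the foot of the radical line on SH is 37.90 from S and the perpendicular offset is √(40.7² − 37.90²) = 14.83. Taking the left-of-SH solution: F = (57.13, 21.25).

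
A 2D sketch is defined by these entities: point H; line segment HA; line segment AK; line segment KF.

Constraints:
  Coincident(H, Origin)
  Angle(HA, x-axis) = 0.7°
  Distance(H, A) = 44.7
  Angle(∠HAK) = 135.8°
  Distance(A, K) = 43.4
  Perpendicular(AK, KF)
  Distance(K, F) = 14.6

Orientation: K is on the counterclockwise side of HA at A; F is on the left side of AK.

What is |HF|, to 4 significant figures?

77.24

H is at the origin; HA runs at 0.7° with length 44.7, so A = 44.7·(cos 0.7°, sin 0.7°) = (44.70, 0.5461). ∠HAK = 135.8°, so AK runs at 0.7° + (180° − 135.8°) = 44.90° from the x-axis; with |AK| = 43.4, K = A + 43.4·(cos 44.90°, sin 44.90°) = (75.44, 31.18). AK ⟂ KF; with |KF| = 14.6 on the left of AK, F = K + 14.6·(-0.7059, 0.7083) = (65.13, 41.52). Then |HF| = |F − H| = 77.24.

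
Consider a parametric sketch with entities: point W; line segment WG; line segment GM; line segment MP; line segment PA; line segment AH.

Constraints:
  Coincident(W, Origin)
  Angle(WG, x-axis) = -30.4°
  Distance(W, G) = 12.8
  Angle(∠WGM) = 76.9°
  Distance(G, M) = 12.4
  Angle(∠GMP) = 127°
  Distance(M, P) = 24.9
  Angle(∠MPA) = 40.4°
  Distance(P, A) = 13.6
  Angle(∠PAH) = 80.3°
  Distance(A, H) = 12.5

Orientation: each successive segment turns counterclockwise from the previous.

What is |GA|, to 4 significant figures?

22.03

W is at the origin; WG runs at -30.4° with length 12.8, so G = (11.04, -6.477). ∠WGM = 76.9° gives GM at 72.70° from the x-axis; with |GM| = 12.4, M = (14.73, 5.362). ∠GMP = 127.0° gives MP at 125.7° from the x-axis; with |MP| = 24.9, P = (0.1974, 25.58). ∠MPA = 40.4° gives PA at -94.70° from the x-axis; with |PA| = 13.6, A = (-0.9169, 12.03). Then |GA| = |A − G| = 22.03.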